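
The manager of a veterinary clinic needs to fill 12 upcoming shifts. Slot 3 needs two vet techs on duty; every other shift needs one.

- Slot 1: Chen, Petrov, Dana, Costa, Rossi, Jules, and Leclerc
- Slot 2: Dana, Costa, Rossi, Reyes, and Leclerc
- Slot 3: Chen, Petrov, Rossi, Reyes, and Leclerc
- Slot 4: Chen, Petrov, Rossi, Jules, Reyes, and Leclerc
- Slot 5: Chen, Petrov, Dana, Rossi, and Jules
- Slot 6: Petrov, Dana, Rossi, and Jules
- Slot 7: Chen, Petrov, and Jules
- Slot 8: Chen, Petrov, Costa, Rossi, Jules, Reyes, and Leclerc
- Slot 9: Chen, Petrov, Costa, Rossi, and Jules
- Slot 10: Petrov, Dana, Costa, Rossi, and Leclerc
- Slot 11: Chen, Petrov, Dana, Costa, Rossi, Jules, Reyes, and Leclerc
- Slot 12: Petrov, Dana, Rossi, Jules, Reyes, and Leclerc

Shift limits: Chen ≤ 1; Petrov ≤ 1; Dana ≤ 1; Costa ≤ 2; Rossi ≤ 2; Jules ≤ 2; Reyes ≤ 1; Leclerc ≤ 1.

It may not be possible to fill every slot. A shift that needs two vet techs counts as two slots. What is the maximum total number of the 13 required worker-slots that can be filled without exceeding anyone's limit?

11

Total capacity across all vet techs is 1+1+1+2+2+2+1+1 = 11, and 13 slots are needed, so at most 11 can be filled.
An assignment achieving 11: Slot 1→Leclerc, Slot 2→Dana, Slot 3→Rossi+Reyes, Slot 4→Jules, Slot 5→Rossi, Slot 6→Petrov, Slot 7→Chen, Slot 9→Costa, Slot 10→Costa, Slot 12→Jules.
Loads: Chen 1/1, Petrov 1/1, Dana 1/1, Costa 2/2, Rossi 2/2, Jules 2/2, Reyes 1/1, Leclerc 1/1.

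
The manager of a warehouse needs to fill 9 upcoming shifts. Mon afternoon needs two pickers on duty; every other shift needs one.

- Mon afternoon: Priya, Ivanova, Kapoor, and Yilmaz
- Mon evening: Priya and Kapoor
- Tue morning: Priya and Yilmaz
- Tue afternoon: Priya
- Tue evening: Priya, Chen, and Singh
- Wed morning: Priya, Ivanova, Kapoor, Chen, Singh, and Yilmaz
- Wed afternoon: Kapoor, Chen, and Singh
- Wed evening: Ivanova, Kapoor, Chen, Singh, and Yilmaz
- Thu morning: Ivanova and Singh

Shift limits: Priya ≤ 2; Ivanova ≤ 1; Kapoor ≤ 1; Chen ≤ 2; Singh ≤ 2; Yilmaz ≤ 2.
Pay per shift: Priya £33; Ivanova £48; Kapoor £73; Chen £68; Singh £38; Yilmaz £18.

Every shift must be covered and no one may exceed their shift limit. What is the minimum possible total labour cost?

£435

Tue afternoon can only be covered by Priya, so that assignment is forced.
Picking the cheapest available picker for each shift independently would cost £280, but that ignores the shift limits.
An optimal schedule: Mon afternoon→Kapoor+Yilmaz, Mon evening→Priya, Tue morning→Yilmaz, Tue afternoon→Priya, Tue evening→Chen, Wed morning→Singh, Wed afternoon→Chen, Wed evening→Singh, Thu morning→Ivanova.
Total: 73 + 18 + 33 + 18 + 33 + 68 + 38 + 68 + 38 + 48 = £435.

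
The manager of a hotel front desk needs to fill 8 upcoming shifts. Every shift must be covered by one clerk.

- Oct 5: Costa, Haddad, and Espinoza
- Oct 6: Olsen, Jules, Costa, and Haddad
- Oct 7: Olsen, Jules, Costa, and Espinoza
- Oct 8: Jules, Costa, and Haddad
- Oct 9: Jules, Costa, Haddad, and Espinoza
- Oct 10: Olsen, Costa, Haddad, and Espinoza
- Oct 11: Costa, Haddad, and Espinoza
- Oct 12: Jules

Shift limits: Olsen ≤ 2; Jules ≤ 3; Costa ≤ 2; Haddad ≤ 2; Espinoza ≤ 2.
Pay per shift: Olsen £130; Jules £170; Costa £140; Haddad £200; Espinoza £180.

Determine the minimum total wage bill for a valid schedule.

£1230

Oct 12 can only be covered by Jules, so that assignment is forced.
Picking the cheapest available clerk for each shift independently would cost £1120, but that ignores the shift limits.
An optimal schedule: Oct 5→Costa, Oct 6→Olsen, Oct 7→Jules, Oct 8→Costa, Oct 9→Jules, Oct 10→Olsen, Oct 11→Espinoza, Oct 12→Jules.
Total: 140 + 130 + 170 + 140 + 170 + 130 + 180 + 170 = £1230.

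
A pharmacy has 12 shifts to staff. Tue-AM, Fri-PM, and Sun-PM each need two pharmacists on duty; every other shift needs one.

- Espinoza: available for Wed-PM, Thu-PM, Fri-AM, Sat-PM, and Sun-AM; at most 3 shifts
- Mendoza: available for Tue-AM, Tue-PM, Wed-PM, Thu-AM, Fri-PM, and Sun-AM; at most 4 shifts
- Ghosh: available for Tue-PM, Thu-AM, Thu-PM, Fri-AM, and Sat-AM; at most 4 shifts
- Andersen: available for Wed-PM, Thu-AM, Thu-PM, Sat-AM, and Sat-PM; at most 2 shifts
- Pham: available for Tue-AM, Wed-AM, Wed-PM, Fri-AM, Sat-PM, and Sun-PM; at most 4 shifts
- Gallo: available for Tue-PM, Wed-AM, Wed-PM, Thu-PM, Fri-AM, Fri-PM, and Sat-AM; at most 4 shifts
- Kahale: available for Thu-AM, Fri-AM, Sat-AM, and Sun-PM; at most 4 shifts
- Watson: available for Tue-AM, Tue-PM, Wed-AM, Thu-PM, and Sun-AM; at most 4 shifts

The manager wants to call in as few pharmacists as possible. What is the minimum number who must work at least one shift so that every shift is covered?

15 slots to fill and no one can take more than 4, so at least ⌈15/4⌉ = 4 pharmacists are needed.
Mendoza, Pham, Gallo, and Kahale alone can cover everything: Tue-AM→Mendoza+Pham, Tue-PM→Mendoza, Wed-AM→Pham, Wed-PM→Gallo, Thu-AM→Kahale, Thu-PM→Gallo, Fri-AM→Kahale, Fri-PM→Mendoza+Gallo, Sat-AM→Gallo, Sat-PM→Pham, Sun-AM→Mendoza, Sun-PM→Pham+Kahale.

4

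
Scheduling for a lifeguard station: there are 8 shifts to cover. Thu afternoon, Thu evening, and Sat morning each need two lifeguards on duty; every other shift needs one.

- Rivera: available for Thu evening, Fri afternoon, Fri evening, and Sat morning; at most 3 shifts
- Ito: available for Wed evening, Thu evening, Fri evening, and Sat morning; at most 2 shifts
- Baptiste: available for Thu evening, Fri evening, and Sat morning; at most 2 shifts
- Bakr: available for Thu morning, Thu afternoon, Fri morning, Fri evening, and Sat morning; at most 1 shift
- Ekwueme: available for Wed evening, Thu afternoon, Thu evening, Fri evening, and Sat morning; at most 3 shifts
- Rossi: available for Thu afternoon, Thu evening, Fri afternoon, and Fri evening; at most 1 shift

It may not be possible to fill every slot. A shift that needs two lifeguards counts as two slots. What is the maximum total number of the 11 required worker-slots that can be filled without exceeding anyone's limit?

Total capacity across all lifeguards is 3+2+2+1+3+1 = 12, and 11 slots are needed, so at most 11 can be filled.
Shifts {Thu morning, Fri morning} need 2 slots but only Bakr are available for them, supplying at most 1 — so at least 1 slot must go unfilled.
An assignment achieving 10: Wed evening→Ito, Thu morning→Bakr, Thu afternoon→Ekwueme+Rossi, Thu evening→Rivera+Ito, Fri afternoon→Rivera, Fri evening→Baptiste, Sat morning→Rivera+Baptiste.
Loads: Rivera 3/3, Ito 2/2, Baptiste 2/2, Bakr 1/1, Ekwueme 1/3, Rossi 1/1.

10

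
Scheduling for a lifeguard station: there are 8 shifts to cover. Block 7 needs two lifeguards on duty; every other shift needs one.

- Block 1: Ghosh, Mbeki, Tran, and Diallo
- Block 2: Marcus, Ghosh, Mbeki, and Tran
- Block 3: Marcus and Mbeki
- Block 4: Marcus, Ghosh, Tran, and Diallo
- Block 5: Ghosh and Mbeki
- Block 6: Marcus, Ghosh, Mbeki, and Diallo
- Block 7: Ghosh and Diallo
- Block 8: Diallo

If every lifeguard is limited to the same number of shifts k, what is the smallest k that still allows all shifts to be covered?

2

With 5 lifeguards and 9 worker-slots to fill, someone must work at least ⌈9/5⌉ = 2 shifts, so k ≥ 2.
k = 2 works: Block 1→Mbeki, Block 2→Marcus, Block 3→Marcus, Block 4→Tran, Block 5→Ghosh, Block 6→Mbeki, Block 7→Ghosh+Diallo, Block 8→Diallo.
Loads: Marcus 2, Ghosh 2, Mbeki 2, Tran 1, Diallo 2 — all ≤ 2.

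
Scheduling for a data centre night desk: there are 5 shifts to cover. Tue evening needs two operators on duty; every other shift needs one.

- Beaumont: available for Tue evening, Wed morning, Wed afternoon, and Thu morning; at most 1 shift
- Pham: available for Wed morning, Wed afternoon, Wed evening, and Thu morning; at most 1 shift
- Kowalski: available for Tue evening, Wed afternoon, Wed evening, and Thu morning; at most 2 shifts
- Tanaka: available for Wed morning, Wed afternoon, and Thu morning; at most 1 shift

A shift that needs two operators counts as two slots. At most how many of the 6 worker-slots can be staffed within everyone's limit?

Total capacity across all operators is 1+1+2+1 = 5, and 6 slots are needed, so at most 5 can be filled.
An assignment achieving 5: Tue evening→Beaumont+Kowalski, Wed morning→Tanaka, Wed afternoon→Kowalski, Wed evening→Pham.
Loads: Beaumont 1/1, Pham 1/1, Kowalski 2/2, Tanaka 1/1.

5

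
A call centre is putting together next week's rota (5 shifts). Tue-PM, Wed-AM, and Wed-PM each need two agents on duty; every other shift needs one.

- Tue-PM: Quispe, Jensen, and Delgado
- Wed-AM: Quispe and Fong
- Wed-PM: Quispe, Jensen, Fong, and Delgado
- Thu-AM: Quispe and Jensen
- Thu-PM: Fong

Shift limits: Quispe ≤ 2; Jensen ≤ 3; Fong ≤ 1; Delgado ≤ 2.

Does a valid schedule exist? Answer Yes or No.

No

Total capacity is 8 and 8 slots are needed, so capacity alone doesn't rule it out.
Shifts {Wed-AM, Thu-PM} need 3 worker-slots in total, but the agents available for any of those shifts (Quispe and Fong) can supply at most 2 among them. So no valid schedule exists.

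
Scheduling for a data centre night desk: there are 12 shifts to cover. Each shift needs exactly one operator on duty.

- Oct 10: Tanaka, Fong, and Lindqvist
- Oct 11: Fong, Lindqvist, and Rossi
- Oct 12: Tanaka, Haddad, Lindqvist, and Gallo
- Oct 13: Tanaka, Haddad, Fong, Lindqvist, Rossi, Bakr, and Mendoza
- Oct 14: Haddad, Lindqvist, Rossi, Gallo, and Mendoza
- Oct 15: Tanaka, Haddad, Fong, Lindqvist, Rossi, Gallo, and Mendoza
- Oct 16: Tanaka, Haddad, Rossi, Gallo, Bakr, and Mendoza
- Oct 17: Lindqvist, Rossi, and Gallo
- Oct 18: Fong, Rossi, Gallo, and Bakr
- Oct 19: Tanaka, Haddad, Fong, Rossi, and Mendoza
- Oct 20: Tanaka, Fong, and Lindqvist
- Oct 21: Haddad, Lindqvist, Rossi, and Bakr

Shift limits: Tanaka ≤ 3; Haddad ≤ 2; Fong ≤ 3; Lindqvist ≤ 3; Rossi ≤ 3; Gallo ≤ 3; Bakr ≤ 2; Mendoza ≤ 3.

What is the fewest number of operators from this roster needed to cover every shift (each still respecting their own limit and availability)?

12 slots to fill and no one can take more than 3, so at least ⌈12/3⌉ = 4 operators are needed.
Tanaka, Fong, Lindqvist, and Rossi alone can cover everything: Oct 10→Tanaka, Oct 11→Fong, Oct 12→Tanaka, Oct 13→Rossi, Oct 14→Lindqvist, Oct 15→Rossi, Oct 16→Tanaka, Oct 17→Lindqvist, Oct 18→Fong, Oct 19→Rossi, Oct 20→Fong, Oct 21→Lindqvist.

4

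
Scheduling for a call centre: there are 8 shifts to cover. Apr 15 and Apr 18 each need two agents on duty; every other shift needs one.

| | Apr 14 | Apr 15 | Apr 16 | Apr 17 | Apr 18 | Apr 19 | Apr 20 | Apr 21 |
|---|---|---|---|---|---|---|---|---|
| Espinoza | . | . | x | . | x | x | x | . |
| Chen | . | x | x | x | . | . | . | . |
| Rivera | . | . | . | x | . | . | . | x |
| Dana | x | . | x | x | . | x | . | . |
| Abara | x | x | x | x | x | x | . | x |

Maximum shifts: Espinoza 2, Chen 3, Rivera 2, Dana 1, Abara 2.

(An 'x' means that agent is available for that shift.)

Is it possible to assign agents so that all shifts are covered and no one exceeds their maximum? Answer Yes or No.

Total capacity is 10 and 10 slots are needed, so capacity alone doesn't rule it out.
Shifts {Apr 14, Apr 15, Apr 18, Apr 19, Apr 20} need 7 worker-slots in total, but the agents available for any of those shifts (Espinoza, Chen, Dana, and Abara) can supply at most 6 among them. So no valid schedule exists.

No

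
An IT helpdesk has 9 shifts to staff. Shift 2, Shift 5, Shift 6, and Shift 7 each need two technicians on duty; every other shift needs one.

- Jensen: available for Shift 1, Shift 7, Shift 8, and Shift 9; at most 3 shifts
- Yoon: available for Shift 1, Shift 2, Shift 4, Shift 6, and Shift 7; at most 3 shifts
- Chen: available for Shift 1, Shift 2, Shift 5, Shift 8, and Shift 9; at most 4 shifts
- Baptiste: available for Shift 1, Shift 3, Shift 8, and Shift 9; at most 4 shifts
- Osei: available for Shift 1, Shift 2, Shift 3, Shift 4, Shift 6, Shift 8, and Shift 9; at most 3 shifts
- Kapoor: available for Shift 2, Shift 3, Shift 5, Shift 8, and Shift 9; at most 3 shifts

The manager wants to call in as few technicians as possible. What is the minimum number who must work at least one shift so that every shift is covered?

13 slots to fill and no one can take more than 4, so at least ⌈13/4⌉ = 4 technicians are needed.
Shifts {Shift 5, Shift 6, Shift 7} need 6 slots, but among the technicians available for them (Jensen, Yoon, Chen, Osei, and Kapoor) any 4 together supply at most 5. So 4 technicians are not enough.
Jensen, Yoon, Chen, Osei, and Kapoor alone can cover everything: Shift 1→Jensen, Shift 2→Chen+Osei, Shift 3→Osei, Shift 4→Yoon, Shift 5→Chen+Kapoor, Shift 6→Yoon+Osei, Shift 7→Jensen+Yoon, Shift 8→Jensen, Shift 9→Chen.

5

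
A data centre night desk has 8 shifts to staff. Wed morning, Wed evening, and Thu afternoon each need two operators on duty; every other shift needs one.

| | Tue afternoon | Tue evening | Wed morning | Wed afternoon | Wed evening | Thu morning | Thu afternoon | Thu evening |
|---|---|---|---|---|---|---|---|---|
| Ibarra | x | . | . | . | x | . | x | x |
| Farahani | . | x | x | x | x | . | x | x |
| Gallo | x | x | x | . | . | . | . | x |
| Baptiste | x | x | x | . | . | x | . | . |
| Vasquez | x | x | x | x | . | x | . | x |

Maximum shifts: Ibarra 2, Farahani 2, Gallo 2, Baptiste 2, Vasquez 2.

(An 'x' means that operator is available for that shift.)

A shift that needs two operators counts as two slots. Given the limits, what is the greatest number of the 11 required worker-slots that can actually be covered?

Total capacity across all operators is 2+2+2+2+2 = 10, and 11 slots are needed, so at most 10 can be filled.
An assignment achieving 10: Tue afternoon→Gallo, Tue evening→Gallo, Wed morning→Baptiste+Vasquez, Wed afternoon→Farahani, Wed evening→Ibarra+Farahani, Thu morning→Baptiste, Thu afternoon→Ibarra, Thu evening→Vasquez.
Loads: Ibarra 2/2, Farahani 2/2, Gallo 2/2, Baptiste 2/2, Vasquez 2/2.

10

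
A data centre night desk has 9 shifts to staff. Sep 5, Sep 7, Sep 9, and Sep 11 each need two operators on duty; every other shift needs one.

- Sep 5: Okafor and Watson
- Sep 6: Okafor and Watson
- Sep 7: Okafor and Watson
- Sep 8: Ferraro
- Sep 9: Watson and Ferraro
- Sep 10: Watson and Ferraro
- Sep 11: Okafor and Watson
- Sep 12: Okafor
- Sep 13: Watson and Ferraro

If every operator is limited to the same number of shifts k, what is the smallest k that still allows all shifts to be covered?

With 3 operators and 13 worker-slots to fill, someone must work at least ⌈13/3⌉ = 5 shifts, so k ≥ 5.
k = 5 works: Sep 5→Okafor+Watson, Sep 6→Okafor, Sep 7→Okafor+Watson, Sep 8→Ferraro, Sep 9→Watson+Ferraro, Sep 10→Watson, Sep 11→Okafor+Watson, Sep 12→Okafor, Sep 13→Ferraro.
Loads: Okafor 5, Watson 5, Ferraro 3 — all ≤ 5.

5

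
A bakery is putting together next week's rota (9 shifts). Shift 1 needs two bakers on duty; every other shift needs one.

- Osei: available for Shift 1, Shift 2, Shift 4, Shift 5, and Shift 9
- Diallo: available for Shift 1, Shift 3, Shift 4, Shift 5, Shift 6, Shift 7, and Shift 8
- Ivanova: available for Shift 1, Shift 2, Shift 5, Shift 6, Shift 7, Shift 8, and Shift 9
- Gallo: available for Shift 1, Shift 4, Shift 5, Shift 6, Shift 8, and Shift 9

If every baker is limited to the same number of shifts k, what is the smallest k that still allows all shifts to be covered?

3

With 4 bakers and 10 worker-slots to fill, someone must work at least ⌈10/4⌉ = 3 shifts, so k ≥ 3.
k = 3 works: Shift 1→Ivanova+Gallo, Shift 2→Osei, Shift 3→Diallo, Shift 4→Osei, Shift 5→Ivanova, Shift 6→Diallo, Shift 7→Diallo, Shift 8→Ivanova, Shift 9→Osei.
Loads: Osei 3, Diallo 3, Ivanova 3, Gallo 1 — all ≤ 3.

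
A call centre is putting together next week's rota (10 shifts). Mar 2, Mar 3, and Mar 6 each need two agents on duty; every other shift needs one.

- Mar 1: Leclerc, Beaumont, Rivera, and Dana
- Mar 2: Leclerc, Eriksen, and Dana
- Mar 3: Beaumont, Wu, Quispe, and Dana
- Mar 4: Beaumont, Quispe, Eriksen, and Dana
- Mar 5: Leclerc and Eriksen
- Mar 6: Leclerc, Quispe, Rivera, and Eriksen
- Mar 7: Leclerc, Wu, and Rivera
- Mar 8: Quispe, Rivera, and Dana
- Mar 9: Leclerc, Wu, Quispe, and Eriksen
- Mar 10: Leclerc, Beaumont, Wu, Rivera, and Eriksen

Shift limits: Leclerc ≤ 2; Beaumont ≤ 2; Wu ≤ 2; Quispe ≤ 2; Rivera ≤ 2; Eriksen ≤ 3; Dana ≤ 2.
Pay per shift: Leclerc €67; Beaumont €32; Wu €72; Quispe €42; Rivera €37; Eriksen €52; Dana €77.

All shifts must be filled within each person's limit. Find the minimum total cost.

€656

Picking the cheapest available agent for each shift independently would cost €536, but that ignores the shift limits.
An optimal schedule: Mar 1→Beaumont, Mar 2→Eriksen+Leclerc, Mar 3→Quispe+Wu, Mar 4→Beaumont, Mar 5→Eriksen, Mar 6→Eriksen+Leclerc, Mar 7→Rivera, Mar 8→Rivera, Mar 9→Quispe, Mar 10→Wu.
Total: 32 + 52 + 67 + 42 + 72 + 32 + 52 + 52 + 67 + 37 + 37 + 42 + 72 = €656.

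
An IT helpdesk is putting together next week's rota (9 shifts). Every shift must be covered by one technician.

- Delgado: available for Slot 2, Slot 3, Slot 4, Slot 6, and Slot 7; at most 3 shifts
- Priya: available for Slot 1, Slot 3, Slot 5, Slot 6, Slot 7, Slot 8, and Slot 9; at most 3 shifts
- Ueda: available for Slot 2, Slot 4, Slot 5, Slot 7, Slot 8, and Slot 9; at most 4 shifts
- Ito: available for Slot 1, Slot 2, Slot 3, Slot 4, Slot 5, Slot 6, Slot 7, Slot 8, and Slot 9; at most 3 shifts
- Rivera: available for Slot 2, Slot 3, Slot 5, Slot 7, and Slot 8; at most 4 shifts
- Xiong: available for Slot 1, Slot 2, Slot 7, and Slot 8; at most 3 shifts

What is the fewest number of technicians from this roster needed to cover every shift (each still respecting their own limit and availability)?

9 slots to fill and no one can take more than 4, so at least ⌈9/4⌉ = 3 technicians are needed.
Delgado, Priya, and Ueda alone can cover everything: Slot 1→Priya, Slot 2→Delgado, Slot 3→Delgado, Slot 4→Delgado, Slot 5→Priya, Slot 6→Priya, Slot 7→Ueda, Slot 8→Ueda, Slot 9→Ueda.

3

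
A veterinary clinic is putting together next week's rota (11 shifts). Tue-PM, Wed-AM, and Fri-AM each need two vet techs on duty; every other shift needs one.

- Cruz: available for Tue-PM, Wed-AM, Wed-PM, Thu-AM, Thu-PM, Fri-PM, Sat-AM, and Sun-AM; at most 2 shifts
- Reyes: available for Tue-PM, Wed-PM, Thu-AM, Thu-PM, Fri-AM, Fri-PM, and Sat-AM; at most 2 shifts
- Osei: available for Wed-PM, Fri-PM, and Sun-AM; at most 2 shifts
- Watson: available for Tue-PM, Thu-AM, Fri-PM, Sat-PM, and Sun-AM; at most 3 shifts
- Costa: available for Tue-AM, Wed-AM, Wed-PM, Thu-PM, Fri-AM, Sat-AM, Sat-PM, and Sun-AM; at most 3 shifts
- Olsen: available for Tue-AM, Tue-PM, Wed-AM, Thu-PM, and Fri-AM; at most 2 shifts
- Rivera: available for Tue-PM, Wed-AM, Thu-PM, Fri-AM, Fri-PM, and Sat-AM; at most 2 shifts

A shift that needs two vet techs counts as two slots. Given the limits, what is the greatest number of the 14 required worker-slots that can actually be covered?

14

Total capacity across all vet techs is 2+2+2+3+3+2+2 = 16, and 14 slots are needed, so at most 14 can be filled.
An assignment achieving 14: Tue-AM→Costa, Tue-PM→Watson+Olsen, Wed-AM→Cruz+Costa, Wed-PM→Reyes, Thu-AM→Cruz, Thu-PM→Olsen, Fri-AM→Reyes+Costa, Fri-PM→Osei, Sat-AM→Rivera, Sat-PM→Watson, Sun-AM→Osei.
Loads: Cruz 2/2, Reyes 2/2, Osei 2/2, Watson 2/3, Costa 3/3, Olsen 2/2, Rivera 1/2.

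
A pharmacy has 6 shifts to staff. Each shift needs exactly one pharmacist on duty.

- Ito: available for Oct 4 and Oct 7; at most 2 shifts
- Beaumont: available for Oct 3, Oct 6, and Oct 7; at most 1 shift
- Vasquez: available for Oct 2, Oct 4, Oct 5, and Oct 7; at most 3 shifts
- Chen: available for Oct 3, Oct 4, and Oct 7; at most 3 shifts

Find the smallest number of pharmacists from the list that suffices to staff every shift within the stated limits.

3

6 slots to fill and no one can take more than 3, so at least ⌈6/3⌉ = 2 pharmacists are needed.
Shifts {Oct 2, Oct 3, Oct 6} need 3 slots, but among the pharmacists available for them (Beaumont, Vasquez, and Chen) any 2 together supply at most 2. So 2 pharmacists are not enough.
Beaumont, Vasquez, and Chen alone can cover everything: Oct 2→Vasquez, Oct 3→Chen, Oct 4→Vasquez, Oct 5→Vasquez, Oct 6→Beaumont, Oct 7→Chen.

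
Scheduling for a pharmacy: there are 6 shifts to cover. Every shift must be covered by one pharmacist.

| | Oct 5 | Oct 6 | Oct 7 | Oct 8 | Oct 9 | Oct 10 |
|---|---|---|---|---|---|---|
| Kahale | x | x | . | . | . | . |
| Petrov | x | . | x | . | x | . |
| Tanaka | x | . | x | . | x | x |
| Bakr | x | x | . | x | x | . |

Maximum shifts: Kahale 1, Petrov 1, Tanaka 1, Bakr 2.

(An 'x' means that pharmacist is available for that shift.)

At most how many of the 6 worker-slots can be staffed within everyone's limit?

Total capacity across all pharmacists is 1+1+1+2 = 5, and 6 slots are needed, so at most 5 can be filled.
An assignment achieving 5: Oct 6→Kahale, Oct 7→Petrov, Oct 8→Bakr, Oct 9→Bakr, Oct 10→Tanaka.
Loads: Kahale 1/1, Petrov 1/1, Tanaka 1/1, Bakr 2/2.

5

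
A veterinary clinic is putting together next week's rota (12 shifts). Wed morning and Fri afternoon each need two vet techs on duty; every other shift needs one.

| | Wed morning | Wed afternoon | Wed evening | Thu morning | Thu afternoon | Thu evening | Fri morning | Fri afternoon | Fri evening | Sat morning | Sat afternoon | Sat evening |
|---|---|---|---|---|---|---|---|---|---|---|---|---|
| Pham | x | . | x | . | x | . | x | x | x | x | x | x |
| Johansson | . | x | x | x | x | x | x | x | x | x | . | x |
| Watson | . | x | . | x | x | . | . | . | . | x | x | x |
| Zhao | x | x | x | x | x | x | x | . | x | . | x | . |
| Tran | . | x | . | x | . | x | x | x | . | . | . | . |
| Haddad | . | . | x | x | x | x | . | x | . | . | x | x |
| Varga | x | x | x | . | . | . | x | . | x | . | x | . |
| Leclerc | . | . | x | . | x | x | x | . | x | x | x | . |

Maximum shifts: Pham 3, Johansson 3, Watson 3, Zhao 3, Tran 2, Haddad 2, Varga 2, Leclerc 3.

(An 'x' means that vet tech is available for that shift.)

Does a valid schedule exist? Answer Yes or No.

Yes

One valid schedule: Wed morning→Pham+Zhao, Wed afternoon→Johansson, Wed evening→Zhao, Thu morning→Johansson, Thu afternoon→Watson, Thu evening→Johansson, Fri morning→Tran, Fri afternoon→Tran+Haddad, Fri evening→Zhao, Sat morning→Pham, Sat afternoon→Watson, Sat evening→Pham.
Loads: Pham 3/3, Johansson 3/3, Watson 2/3, Zhao 3/3, Tran 2/2, Haddad 1/2, Varga 0/2, Leclerc 0/3 — all within limits.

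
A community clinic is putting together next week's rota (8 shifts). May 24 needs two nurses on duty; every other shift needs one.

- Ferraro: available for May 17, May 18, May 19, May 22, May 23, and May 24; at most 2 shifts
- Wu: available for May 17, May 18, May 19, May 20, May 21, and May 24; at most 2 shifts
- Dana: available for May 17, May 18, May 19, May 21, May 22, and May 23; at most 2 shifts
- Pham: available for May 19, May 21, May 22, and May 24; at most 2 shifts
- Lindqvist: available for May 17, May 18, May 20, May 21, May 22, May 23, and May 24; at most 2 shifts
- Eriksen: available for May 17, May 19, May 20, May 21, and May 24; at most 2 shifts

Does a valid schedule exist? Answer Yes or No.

Yes

One valid schedule: May 17→Wu, May 18→Ferraro, May 19→Dana, May 20→Wu, May 21→Pham, May 22→Dana, May 23→Ferraro, May 24→Pham+Lindqvist.
Loads: Ferraro 2/2, Wu 2/2, Dana 2/2, Pham 2/2, Lindqvist 1/2, Eriksen 0/2 — all within limits.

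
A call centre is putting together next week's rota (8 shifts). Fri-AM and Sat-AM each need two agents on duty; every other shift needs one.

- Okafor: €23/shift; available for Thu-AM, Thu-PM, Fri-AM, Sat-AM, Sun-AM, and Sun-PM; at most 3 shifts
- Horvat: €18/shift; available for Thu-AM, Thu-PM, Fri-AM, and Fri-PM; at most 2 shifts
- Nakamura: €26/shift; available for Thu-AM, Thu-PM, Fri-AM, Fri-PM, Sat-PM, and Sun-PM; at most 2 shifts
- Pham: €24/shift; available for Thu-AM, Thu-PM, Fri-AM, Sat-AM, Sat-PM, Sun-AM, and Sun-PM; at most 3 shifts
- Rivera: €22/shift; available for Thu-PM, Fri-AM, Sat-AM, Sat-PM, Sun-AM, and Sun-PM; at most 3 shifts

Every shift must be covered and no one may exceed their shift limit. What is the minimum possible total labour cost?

€219

Picking the cheapest available agent for each shift independently would cost €205, but that ignores the shift limits.
An optimal schedule: Thu-AM→Horvat, Thu-PM→Pham, Fri-AM→Okafor+Pham, Fri-PM→Horvat, Sat-AM→Rivera+Okafor, Sat-PM→Rivera, Sun-AM→Rivera, Sun-PM→Okafor.
Total: 18 + 24 + 23 + 24 + 18 + 22 + 23 + 22 + 22 + 23 = €219.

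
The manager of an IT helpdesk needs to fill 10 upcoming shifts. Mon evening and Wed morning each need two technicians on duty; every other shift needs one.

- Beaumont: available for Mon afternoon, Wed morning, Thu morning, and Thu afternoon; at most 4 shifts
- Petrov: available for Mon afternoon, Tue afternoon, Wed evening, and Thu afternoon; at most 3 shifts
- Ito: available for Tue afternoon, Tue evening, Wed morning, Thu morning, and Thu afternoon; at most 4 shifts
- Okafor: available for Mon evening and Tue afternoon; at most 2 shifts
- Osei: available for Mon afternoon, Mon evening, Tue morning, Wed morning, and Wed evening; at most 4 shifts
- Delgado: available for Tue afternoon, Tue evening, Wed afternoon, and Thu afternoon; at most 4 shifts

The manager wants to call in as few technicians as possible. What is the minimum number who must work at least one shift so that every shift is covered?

4

12 slots to fill and no one can take more than 4, so at least ⌈12/4⌉ = 3 technicians are needed.
Shifts {Mon evening, Wed morning, Wed afternoon} need 5 slots, but among the technicians available for them (Beaumont, Ito, Okafor, Osei, and Delgado) any 3 together supply at most 4. So 3 technicians are not enough.
Beaumont, Okafor, Osei, and Delgado alone can cover everything: Mon afternoon→Beaumont, Mon evening→Okafor+Osei, Tue morning→Osei, Tue afternoon→Okafor, Tue evening→Delgado, Wed morning→Beaumont+Osei, Wed afternoon→Delgado, Wed evening→Osei, Thu morning→Beaumont, Thu afternoon→Beaumont.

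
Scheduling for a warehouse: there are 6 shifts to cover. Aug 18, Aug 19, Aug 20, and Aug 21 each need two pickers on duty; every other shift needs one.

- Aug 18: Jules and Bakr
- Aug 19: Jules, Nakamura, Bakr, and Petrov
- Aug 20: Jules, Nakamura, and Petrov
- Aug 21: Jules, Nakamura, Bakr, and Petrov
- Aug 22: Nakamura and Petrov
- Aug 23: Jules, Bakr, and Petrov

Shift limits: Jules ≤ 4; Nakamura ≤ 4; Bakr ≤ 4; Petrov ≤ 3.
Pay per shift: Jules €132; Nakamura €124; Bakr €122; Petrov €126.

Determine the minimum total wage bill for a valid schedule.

€1242

Aug 18 can only be covered by Jules and Bakr, so that assignment is forced.
Picking the cheapest available picker for each shift independently would cost €1242, and that bound is achievable.
An optimal schedule: Aug 18→Bakr+Jules, Aug 19→Bakr+Nakamura, Aug 20→Nakamura+Petrov, Aug 21→Bakr+Nakamura, Aug 22→Nakamura, Aug 23→Bakr.
Total: 122 + 132 + 122 + 124 + 124 + 126 + 122 + 124 + 124 + 122 = €1242.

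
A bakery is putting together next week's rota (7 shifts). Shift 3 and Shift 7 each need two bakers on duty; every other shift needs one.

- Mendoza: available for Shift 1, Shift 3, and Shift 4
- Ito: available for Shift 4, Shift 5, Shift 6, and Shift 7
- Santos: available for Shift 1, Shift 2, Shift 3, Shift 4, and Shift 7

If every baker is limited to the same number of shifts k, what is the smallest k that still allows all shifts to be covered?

3

With 3 bakers and 9 worker-slots to fill, someone must work at least ⌈9/3⌉ = 3 shifts, so k ≥ 3.
k = 3 works: Shift 1→Mendoza, Shift 2→Santos, Shift 3→Mendoza+Santos, Shift 4→Mendoza, Shift 5→Ito, Shift 6→Ito, Shift 7→Ito+Santos.
Loads: Mendoza 3, Ito 3, Santos 3 — all ≤ 3.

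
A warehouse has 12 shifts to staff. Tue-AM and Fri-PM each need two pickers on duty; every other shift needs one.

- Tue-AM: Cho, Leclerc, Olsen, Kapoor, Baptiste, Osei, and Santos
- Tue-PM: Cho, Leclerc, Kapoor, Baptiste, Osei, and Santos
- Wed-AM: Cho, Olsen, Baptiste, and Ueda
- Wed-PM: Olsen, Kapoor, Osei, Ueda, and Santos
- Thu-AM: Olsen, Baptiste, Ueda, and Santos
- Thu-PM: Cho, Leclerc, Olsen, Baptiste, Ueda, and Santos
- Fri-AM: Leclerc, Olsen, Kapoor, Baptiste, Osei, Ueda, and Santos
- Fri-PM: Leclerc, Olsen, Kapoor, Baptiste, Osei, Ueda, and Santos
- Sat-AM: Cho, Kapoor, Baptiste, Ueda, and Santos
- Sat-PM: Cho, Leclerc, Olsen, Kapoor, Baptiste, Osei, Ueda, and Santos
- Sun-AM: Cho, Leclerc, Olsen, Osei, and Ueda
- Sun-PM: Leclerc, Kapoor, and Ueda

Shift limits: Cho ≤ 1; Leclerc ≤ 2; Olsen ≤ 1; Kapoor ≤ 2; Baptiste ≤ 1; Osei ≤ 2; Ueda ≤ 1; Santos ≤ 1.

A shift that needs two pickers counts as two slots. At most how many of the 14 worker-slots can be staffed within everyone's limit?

Total capacity across all pickers is 1+2+1+2+1+2+1+1 = 11, and 14 slots are needed, so at most 11 can be filled.
An assignment achieving 11: Tue-AM→Osei+Santos, Tue-PM→Baptiste, Wed-AM→Cho, Wed-PM→Kapoor, Thu-AM→Olsen, Thu-PM→Ueda, Fri-AM→Osei, Sat-AM→Kapoor, Sun-AM→Leclerc, Sun-PM→Leclerc.
Loads: Cho 1/1, Leclerc 2/2, Olsen 1/1, Kapoor 2/2, Baptiste 1/1, Osei 2/2, Ueda 1/1, Santos 1/1.

11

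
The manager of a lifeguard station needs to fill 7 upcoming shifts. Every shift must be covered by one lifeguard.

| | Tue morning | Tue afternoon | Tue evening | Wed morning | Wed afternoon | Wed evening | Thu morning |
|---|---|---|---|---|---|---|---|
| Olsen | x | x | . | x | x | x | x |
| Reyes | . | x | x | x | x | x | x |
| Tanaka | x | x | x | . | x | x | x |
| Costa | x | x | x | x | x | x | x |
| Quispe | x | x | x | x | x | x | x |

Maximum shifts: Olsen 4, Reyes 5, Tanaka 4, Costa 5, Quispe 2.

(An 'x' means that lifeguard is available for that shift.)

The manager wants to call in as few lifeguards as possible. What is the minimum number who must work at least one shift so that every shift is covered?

7 slots to fill and no one can take more than 5, so at least ⌈7/5⌉ = 2 lifeguards are needed.
Olsen and Reyes alone can cover everything: Tue morning→Olsen, Tue afternoon→Olsen, Tue evening→Reyes, Wed morning→Olsen, Wed afternoon→Olsen, Wed evening→Reyes, Thu morning→Reyes.

2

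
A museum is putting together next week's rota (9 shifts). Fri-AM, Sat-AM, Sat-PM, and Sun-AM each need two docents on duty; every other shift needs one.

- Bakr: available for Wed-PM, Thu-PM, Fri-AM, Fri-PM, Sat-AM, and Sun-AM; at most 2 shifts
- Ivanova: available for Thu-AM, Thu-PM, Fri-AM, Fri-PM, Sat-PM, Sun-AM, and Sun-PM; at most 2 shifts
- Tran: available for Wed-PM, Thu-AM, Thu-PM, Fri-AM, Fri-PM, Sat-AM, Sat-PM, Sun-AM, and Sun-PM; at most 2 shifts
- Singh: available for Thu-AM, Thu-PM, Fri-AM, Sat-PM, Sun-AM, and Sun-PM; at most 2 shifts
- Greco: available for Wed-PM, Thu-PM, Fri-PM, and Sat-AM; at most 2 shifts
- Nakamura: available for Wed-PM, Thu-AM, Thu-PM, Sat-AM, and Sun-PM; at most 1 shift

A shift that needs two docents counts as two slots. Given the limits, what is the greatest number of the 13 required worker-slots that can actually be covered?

11

Total capacity across all docents is 2+2+2+2+2+1 = 11, and 13 slots are needed, so at most 11 can be filled.
An assignment achieving 11: Wed-PM→Bakr, Thu-AM→Ivanova, Fri-AM→Bakr+Tran, Fri-PM→Greco, Sat-AM→Greco+Nakamura, Sat-PM→Ivanova+Tran, Sun-AM→Singh, Sun-PM→Singh.
Loads: Bakr 2/2, Ivanova 2/2, Tran 2/2, Singh 2/2, Greco 2/2, Nakamura 1/1.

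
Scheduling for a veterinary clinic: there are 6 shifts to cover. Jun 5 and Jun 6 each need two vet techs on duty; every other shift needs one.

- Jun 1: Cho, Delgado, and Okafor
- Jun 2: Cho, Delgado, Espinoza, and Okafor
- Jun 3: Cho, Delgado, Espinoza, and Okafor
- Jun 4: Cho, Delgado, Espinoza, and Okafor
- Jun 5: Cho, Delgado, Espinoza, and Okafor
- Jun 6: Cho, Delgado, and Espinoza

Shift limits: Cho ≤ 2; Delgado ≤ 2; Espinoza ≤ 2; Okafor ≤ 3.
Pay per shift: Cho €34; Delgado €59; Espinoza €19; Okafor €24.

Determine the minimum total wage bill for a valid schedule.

€237

Picking the cheapest available vet tech for each shift independently would cost €177, but that ignores the shift limits.
An optimal schedule: Jun 1→Okafor, Jun 2→Espinoza, Jun 3→Okafor, Jun 4→Okafor, Jun 5→Cho+Delgado, Jun 6→Espinoza+Cho.
Total: 24 + 19 + 24 + 24 + 34 + 59 + 19 + 34 = €237.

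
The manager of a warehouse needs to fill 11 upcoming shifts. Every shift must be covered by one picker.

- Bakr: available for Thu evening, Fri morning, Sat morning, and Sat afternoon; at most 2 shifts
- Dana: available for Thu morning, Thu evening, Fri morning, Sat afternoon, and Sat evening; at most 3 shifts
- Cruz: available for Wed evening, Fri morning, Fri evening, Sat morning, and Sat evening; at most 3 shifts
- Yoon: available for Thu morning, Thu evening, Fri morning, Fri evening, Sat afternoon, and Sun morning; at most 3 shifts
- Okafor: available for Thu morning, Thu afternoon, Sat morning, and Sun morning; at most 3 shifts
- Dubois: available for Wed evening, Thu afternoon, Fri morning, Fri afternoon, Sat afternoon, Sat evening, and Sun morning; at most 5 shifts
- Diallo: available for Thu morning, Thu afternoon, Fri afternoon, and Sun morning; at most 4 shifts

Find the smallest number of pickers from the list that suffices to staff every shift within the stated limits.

11 slots to fill and no one can take more than 5, so at least ⌈11/5⌉ = 3 pickers are needed.
Dana, Cruz, and Dubois alone can cover everything: Wed evening→Cruz, Thu morning→Dana, Thu afternoon→Dubois, Thu evening→Dana, Fri morning→Dubois, Fri afternoon→Dubois, Fri evening→Cruz, Sat morning→Cruz, Sat afternoon→Dana, Sat evening→Dubois, Sun morning→Dubois.

3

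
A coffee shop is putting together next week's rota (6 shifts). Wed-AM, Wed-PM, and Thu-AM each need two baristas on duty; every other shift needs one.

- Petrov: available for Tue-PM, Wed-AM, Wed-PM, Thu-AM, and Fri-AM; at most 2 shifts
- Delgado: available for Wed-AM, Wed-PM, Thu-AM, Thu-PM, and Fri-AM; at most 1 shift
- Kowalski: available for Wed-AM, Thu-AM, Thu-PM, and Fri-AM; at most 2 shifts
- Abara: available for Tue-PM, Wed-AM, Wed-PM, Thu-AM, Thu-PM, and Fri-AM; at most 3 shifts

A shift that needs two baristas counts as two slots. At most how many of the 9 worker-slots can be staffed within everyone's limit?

8

Total capacity across all baristas is 2+1+2+3 = 8, and 9 slots are needed, so at most 8 can be filled.
An assignment achieving 8: Tue-PM→Petrov, Wed-AM→Kowalski+Abara, Wed-PM→Petrov+Delgado, Thu-AM→Abara, Thu-PM→Kowalski, Fri-AM→Abara.
Loads: Petrov 2/2, Delgado 1/1, Kowalski 2/2, Abara 3/3.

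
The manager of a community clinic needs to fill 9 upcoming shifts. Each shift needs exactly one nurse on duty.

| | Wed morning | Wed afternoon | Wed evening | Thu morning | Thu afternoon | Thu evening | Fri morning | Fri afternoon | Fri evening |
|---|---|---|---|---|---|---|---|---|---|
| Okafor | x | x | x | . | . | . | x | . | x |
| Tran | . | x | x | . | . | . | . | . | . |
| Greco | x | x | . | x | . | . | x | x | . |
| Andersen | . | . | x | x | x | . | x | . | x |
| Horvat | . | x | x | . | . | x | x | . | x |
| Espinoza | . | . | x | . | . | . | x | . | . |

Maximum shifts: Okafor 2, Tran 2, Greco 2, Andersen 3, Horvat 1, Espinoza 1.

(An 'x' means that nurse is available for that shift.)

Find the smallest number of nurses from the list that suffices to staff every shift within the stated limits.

5

9 slots to fill and no one can take more than 3, so at least ⌈9/3⌉ = 3 nurses are needed.
No set of 4 nurses can cover every shift (each such set leaves at least one shift with no one available or exceeds a cap).
Okafor, Tran, Greco, Andersen, and Horvat alone can cover everything: Wed morning→Okafor, Wed afternoon→Tran, Wed evening→Tran, Thu morning→Greco, Thu afternoon→Andersen, Thu evening→Horvat, Fri morning→Andersen, Fri afternoon→Greco, Fri evening→Okafor.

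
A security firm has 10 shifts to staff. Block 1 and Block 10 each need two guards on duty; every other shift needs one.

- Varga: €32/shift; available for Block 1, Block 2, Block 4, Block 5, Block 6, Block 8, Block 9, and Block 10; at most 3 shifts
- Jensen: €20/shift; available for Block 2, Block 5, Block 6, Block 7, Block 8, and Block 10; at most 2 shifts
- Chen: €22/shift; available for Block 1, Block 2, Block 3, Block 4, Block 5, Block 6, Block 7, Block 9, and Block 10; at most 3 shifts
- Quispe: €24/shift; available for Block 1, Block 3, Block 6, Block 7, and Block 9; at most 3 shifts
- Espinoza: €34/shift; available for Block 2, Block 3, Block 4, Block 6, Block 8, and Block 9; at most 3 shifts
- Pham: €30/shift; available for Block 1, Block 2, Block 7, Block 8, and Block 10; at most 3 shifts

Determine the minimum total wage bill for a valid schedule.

€300

Picking the cheapest available guard for each shift independently would cost €254, but that ignores the shift limits.
An optimal schedule: Block 1→Quispe+Pham, Block 2→Chen, Block 3→Chen, Block 4→Chen, Block 5→Jensen, Block 6→Quispe, Block 7→Jensen, Block 8→Pham, Block 9→Quispe, Block 10→Pham+Varga.
Total: 24 + 30 + 22 + 22 + 22 + 20 + 24 + 20 + 30 + 24 + 30 + 32 = €300.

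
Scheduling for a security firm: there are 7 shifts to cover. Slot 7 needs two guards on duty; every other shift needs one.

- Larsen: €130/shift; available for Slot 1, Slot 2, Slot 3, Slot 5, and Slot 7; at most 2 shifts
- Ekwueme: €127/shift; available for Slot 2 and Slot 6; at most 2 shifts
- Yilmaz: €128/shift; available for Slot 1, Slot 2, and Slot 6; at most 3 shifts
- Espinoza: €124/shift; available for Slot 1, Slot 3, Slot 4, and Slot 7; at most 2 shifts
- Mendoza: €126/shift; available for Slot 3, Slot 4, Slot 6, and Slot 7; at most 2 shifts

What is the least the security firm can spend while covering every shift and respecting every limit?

€1012

Slot 5 can only be covered by Larsen, so that assignment is forced.
Picking the cheapest available guard for each shift independently would cost €1005, but that ignores the shift limits.
An optimal schedule: Slot 1→Yilmaz, Slot 2→Ekwueme, Slot 3→Mendoza, Slot 4→Espinoza, Slot 5→Larsen, Slot 6→Ekwueme, Slot 7→Espinoza+Mendoza.
Total: 128 + 127 + 126 + 124 + 130 + 127 + 124 + 126 = €1012.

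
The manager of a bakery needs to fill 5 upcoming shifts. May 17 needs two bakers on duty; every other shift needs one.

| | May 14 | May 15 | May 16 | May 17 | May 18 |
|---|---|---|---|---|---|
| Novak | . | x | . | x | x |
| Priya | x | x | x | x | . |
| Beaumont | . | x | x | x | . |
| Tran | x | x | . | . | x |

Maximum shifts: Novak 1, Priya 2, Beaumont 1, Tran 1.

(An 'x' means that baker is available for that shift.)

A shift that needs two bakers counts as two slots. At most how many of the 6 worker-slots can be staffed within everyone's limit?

5

Total capacity across all bakers is 1+2+1+1 = 5, and 6 slots are needed, so at most 5 can be filled.
An assignment achieving 5: May 14→Priya, May 15→Tran, May 16→Priya, May 17→Beaumont, May 18→Novak.
Loads: Novak 1/1, Priya 2/2, Beaumont 1/1, Tran 1/1.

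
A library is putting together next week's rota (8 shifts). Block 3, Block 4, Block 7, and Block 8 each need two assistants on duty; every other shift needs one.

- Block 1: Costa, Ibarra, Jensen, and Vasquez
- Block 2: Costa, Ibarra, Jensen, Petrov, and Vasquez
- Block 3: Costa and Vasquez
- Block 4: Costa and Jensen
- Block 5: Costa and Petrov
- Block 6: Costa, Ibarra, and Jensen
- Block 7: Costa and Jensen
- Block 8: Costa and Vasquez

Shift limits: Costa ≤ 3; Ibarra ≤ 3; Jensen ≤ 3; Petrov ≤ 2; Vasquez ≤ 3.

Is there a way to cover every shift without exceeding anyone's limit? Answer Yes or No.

No

Total capacity is 14 and 12 slots are needed, so capacity alone doesn't rule it out.
Shifts {Block 3, Block 4, Block 7, Block 8} need 8 worker-slots in total, but the assistants available for any of those shifts (Costa, Jensen, and Vasquez) can supply at most 7 among them. So no valid schedule exists.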